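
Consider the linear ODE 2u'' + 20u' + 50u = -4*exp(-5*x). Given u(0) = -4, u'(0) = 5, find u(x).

u = -4*exp(-5*x) - x**2*exp(-5*x) - 15*x*exp(-5*x)

Divide through by 2: u'' + 10u' + 25u = -2*exp(-5*x).
Characteristic equation r² + 10r + 25 = 0 has discriminant (10)² - 4·(25) = 0, so r = -5 is a repeated root.
Hence u_h = (C1 + C2*x)*exp(-5*x).
Since exp(-5*x) solves the homogeneous equation (r = -5 is a root of multiplicity 2), multiply the trial by x^2. Try u_p = A*x^2*exp(-5*x). Substituting into the equation and dividing by exp(-5*x) gives A = -1, so u_p = -x^2*exp(-5*x).
General solution: u = C1*exp(-5*x) - x^2*exp(-5*x) + C2*x*exp(-5*x).
Apply the initial conditions: u(0) = C1 = -4 and u'(0) = C2 - 5*C1 = 5. Solving gives C1 = -4, C2 = -15.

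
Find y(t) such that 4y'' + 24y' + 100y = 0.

y = C1*cos(4*t)*exp(-3*t) + C2*exp(-3*t)*sin(4*t)

Divide through by 4: y'' + 6y' + 25y = 0.
Characteristic equation r² + 6r + 25 = 0 has discriminant (6)² - 4·(25) = -64 < 0, so r = -3 ± 4i.
Hence y_h = C1*cos(4*t)*exp(-3*t) + C2*exp(-3*t)*sin(4*t).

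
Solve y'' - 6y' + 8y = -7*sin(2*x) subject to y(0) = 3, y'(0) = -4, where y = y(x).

Characteristic equation r² - 6r + 8 = 0 factors as (r - 2)(r - 4) = 0, so r = 2, 4.
Hence y_h = C1*exp(2*x) + C2*exp(4*x).
Try y_p = A*cos(2*x) + B*sin(2*x). Substituting and equating the coefficients of cos(2x) and sin(2x) gives A = -21/40, B = -7/40, so y_p = -21*cos(2*x)/40 - 7*sin(2*x)/40.
General solution: y = -21*cos(2*x)/40 - 7*sin(2*x)/40 + C1*exp(2*x) + C2*exp(4*x).
Apply the initial conditions: y(0) = -21/40 + C1 + C2 = 3 and y'(0) = -7/20 + 2*C1 + 4*C2 = -4. Solving gives C1 = 71/8, C2 = -107/20.

y = -107*exp(4*x)/20 - 21*cos(2*x)/40 - 7*sin(2*x)/40 + 71*exp(2*x)/8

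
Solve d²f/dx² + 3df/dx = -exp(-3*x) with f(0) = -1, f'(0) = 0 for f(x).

f = -10/9 + exp(-3*x)/9 + x*exp(-3*x)/3

Characteristic equation r² + 3r = 0 factors as (r + 3)r = 0, so r = -3, 0.
Hence f_h = C1*exp(-3*x) + C2.
Since exp(-3*x) solves the homogeneous equation (r = -3 is a root of multiplicity 1), multiply the trial by x. Try f_p = A*x*exp(-3*x). Substituting into the equation and dividing by exp(-3*x) gives A = 1/3, so f_p = x*exp(-3*x)/3.
General solution: f = C2 + C1*exp(-3*x) + x*exp(-3*x)/3.
Apply the initial conditions: f(0) = C1 + C2 = -1 and f'(0) = 1/3 - 3*C1 = 0. Solving gives C1 = 1/9, C2 = -10/9.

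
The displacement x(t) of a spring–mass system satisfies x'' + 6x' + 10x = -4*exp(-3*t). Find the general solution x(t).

Characteristic equation r² + 6r + 10 = 0 has discriminant (6)² - 4·(10) = -4 < 0, so r = -3 ± i.
Hence x_h = C1*cos(t)*exp(-3*t) + C2*exp(-3*t)*sin(t).
Try x_p = A*exp(-3*t). Substituting into the equation and dividing by exp(-3*t) gives A = -4, so x_p = -4*exp(-3*t).

x = -4*exp(-3*t) + C1*cos(t)*exp(-3*t) + C2*exp(-3*t)*sin(t)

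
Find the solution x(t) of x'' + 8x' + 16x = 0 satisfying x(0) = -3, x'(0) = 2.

Characteristic equation r² + 8r + 16 = 0 has discriminant (8)² - 4·(16) = 0, so r = -4 is a repeated root.
Hence x_h = (C1 + C2*t)*exp(-4*t).
Apply the initial conditions: x(0) = C1 = -3 and x'(0) = C2 - 4*C1 = 2. Solving gives C1 = -3, C2 = -10.

x = -3*exp(-4*t) - 10*t*exp(-4*t)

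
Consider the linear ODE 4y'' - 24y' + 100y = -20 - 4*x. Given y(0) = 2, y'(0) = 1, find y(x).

Divide through by 4: y'' - 6y' + 25y = -5 - x.
Characteristic equation r² - 6r + 25 = 0 has discriminant (-6)² - 4·(25) = -64 < 0, so r = 3 ± 4i.
Hence y_h = C1*cos(4*x)*exp(3*x) + C2*exp(3*x)*sin(4*x).
For the particular solution try y_p = A0 + A1*x. Substituting and matching coefficients of each power of x gives A0 = -131/625, A1 = -1/25, so y_p = -131/625 - x/25.
General solution: y = -131/625 - x/25 + C1*cos(4*x)*exp(3*x) + C2*exp(3*x)*sin(4*x).
Apply the initial conditions: y(0) = -131/625 + C1 = 2 and y'(0) = -1/25 + 3*C1 + 4*C2 = 1. Solving gives C1 = 1381/625, C2 = -3493/2500.

y = -131/625 - x/25 - 3493*exp(3*x)*sin(4*x)/2500 + 1381*cos(4*x)*exp(3*x)/625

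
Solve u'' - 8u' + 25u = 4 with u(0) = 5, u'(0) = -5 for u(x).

Characteristic equation r² - 8r + 25 = 0 has discriminant (-8)² - 4·(25) = -36 < 0, so r = 4 ± 3i.
Hence u_h = C1*cos(3*x)*exp(4*x) + C2*exp(4*x)*sin(3*x).
For the particular solution try u_p = A0. Substituting and matching coefficients of each power of x gives A0 = 4/25, so u_p = 4/25.
General solution: u = 4/25 + C1*cos(3*x)*exp(4*x) + C2*exp(4*x)*sin(3*x).
Apply the initial conditions: u(0) = 4/25 + C1 = 5 and u'(0) = 3*C2 + 4*C1 = -5. Solving gives C1 = 121/25, C2 = -203/25.

u = 4/25 - 203*exp(4*x)*sin(3*x)/25 + 121*cos(3*x)*exp(4*x)/25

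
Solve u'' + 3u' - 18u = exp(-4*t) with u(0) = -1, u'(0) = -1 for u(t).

u = -16*exp(3*t)/21 - exp(-6*t)/6 - exp(-4*t)/14

Characteristic equation r² + 3r - 18 = 0 factors as (r - 3)(r + 6) = 0, so r = 3, -6.
Hence u_h = C1*exp(3*t) + C2*exp(-6*t).
Try u_p = A*exp(-4*t). Substituting into the equation and dividing by exp(-4*t) gives A = -1/14, so u_p = -exp(-4*t)/14.
General solution: u = -exp(-4*t)/14 + C1*exp(3*t) + C2*exp(-6*t).
Apply the initial conditions: u(0) = -1/14 + C1 + C2 = -1 and u'(0) = 2/7 - 6*C2 + 3*C1 = -1. Solving gives C1 = -16/21, C2 = -1/6.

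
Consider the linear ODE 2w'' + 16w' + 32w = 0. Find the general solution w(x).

Divide through by 2: w'' + 8w' + 16w = 0.
Characteristic equation r² + 8r + 16 = 0 has discriminant (8)² - 4·(16) = 0, so r = -4 is a repeated root.
Hence w_h = (C1 + C2*x)*exp(-4*x).

w = C1*exp(-4*x) + C2*x*exp(-4*x)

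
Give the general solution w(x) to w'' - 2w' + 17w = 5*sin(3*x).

w = 2*sin(3*x)/5 + 3*cos(3*x)/10 + C1*cos(4*x)*exp(x) + C2*exp(x)*sin(4*x)

Characteristic equation r² - 2r + 17 = 0 has discriminant (-2)² - 4·(17) = -64 < 0, so r = 1 ± 4i.
Hence w_h = C1*cos(4*x)*exp(x) + C2*exp(x)*sin(4*x).
Try w_p = A*cos(3*x) + B*sin(3*x). Substituting and equating the coefficients of cos(3x) and sin(3x) gives A = 3/10, B = 2/5, so w_p = 2*sin(3*x)/5 + 3*cos(3*x)/10.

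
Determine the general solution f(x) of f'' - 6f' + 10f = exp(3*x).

Characteristic equation r² - 6r + 10 = 0 has discriminant (-6)² - 4·(10) = -4 < 0, so r = 3 ± i.
Hence f_h = C1*cos(x)*exp(3*x) + C2*exp(3*x)*sin(x).
Try f_p = A*exp(3*x). Substituting into the equation and dividing by exp(3*x) gives A = 1, so f_p = exp(3*x).

f = C1*cos(x)*exp(3*x) + C2*exp(3*x)*sin(x) + exp(3*x)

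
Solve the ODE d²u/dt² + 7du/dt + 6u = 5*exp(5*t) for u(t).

Characteristic equation r² + 7r + 6 = 0 factors as (r + 6)(r + 1) = 0, so r = -6, -1.
Hence u_h = C1*exp(-6*t) + C2*exp(-t).
Try u_p = A*exp(5*t). Substituting into the equation and dividing by exp(5*t) gives A = 5/66, so u_p = 5*exp(5*t)/66.

u = 5*exp(5*t)/66 + C1*exp(-6*t) + C2*exp(-t)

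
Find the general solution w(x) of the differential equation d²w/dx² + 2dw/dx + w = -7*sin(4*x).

Characteristic equation r² + 2r + 1 = 0 has discriminant (2)² - 4·(1) = 0, so r = -1 is a repeated root.
Hence w_h = (C1 + C2*x)*exp(-x).
Try w_p = A*cos(4*x) + B*sin(4*x). Substituting and equating the coefficients of cos(4x) and sin(4x) gives A = 56/289, B = 105/289, so w_p = 56*cos(4*x)/289 + 105*sin(4*x)/289.

w = 56*cos(4*x)/289 + 105*sin(4*x)/289 + C1*exp(-x) + C2*x*exp(-x)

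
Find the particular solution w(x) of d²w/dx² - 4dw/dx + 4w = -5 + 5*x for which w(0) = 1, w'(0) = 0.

Characteristic equation r² - 4r + 4 = 0 has discriminant (-4)² - 4·(4) = 0, so r = 2 is a repeated root.
Hence w_h = (C1 + C2*x)*exp(2*x).
For the particular solution try w_p = A0 + A1*x. Substituting and matching coefficients of each power of x gives A0 = 0, A1 = 5/4, so w_p = 5*x/4.
General solution: w = 5*x/4 + C1*exp(2*x) + C2*x*exp(2*x).
Apply the initial conditions: w(0) = C1 = 1 and w'(0) = 5/4 + C2 + 2*C1 = 0. Solving gives C1 = 1, C2 = -13/4.

w = 5*x/4 - 13*x*exp(2*x)/4 + exp(2*x)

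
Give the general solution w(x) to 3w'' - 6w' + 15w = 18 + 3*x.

Divide through by 3: w'' - 2w' + 5w = 6 + x.
Characteristic equation r² - 2r + 5 = 0 has discriminant (-2)² - 4·(5) = -16 < 0, so r = 1 ± 2i.
Hence w_h = C1*cos(2*x)*exp(x) + C2*exp(x)*sin(2*x).
For the particular solution try w_p = A0 + A1*x. Substituting and matching coefficients of each power of x gives A0 = 32/25, A1 = 1/5, so w_p = 32/25 + x/5.

w = 32/25 + x/5 + C1*cos(2*x)*exp(x) + C2*exp(x)*sin(2*x)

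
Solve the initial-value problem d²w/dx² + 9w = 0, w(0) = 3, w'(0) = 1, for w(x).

Characteristic equation r² + 9 = 0 has discriminant (0)² - 4·(9) = -36 < 0, so r = ± 3i.
Hence w_h = C1*cos(3*x) + C2*sin(3*x).
Apply the initial conditions: w(0) = C1 = 3 and w'(0) = 3*C2 = 1. Solving gives C1 = 3, C2 = 1/3.

w = 3*cos(3*x) + sin(3*x)/3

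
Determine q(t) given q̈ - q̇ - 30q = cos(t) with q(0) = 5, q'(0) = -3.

q = -31*cos(t)/962 - sin(t)/962 + 820*exp(6*t)/407 + 863*exp(-5*t)/286

Characteristic equation r² - r - 30 = 0 factors as (r - 6)(r + 5) = 0, so r = 6, -5.
Hence q_h = C1*exp(6*t) + C2*exp(-5*t).
Try q_p = A*cos(t) + B*sin(t). Substituting and equating the coefficients of cos(t) and sin(t) gives A = -31/962, B = -1/962, so q_p = -31*cos(t)/962 - sin(t)/962.
General solution: q = -31*cos(t)/962 - sin(t)/962 + C1*exp(6*t) + C2*exp(-5*t).
Apply the initial conditions: q(0) = -31/962 + C1 + C2 = 5 and q'(0) = -1/962 - 5*C2 + 6*C1 = -3. Solving gives C1 = 820/407, C2 = 863/286.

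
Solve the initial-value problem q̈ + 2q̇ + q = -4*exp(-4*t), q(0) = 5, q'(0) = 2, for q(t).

q = -4*exp(-4*t)/9 + 49*exp(-t)/9 + 17*t*exp(-t)/3

Characteristic equation r² + 2r + 1 = 0 has discriminant (2)² - 4·(1) = 0, so r = -1 is a repeated root.
Hence q_h = (C1 + C2*t)*exp(-t).
Try q_p = A*exp(-4*t). Substituting into the equation and dividing by exp(-4*t) gives A = -4/9, so q_p = -4*exp(-4*t)/9.
General solution: q = -4*exp(-4*t)/9 + C1*exp(-t) + C2*t*exp(-t).
Apply the initial conditions: q(0) = -4/9 + C1 = 5 and q'(0) = 16/9 + C2 - C1 = 2. Solving gives C1 = 49/9, C2 = 17/3.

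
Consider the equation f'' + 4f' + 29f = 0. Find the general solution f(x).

Characteristic equation r² + 4r + 29 = 0 has discriminant (4)² - 4·(29) = -100 < 0, so r = -2 ± 5i.
Hence f_h = C1*cos(5*x)*exp(-2*x) + C2*exp(-2*x)*sin(5*x).

f = C1*cos(5*x)*exp(-2*x) + C2*exp(-2*x)*sin(5*x)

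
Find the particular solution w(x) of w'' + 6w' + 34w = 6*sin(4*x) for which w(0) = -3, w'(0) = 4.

Characteristic equation r² + 6r + 34 = 0 has discriminant (6)² - 4·(34) = -100 < 0, so r = -3 ± 5i.
Hence w_h = C1*cos(5*x)*exp(-3*x) + C2*exp(-3*x)*sin(5*x).
Try w_p = A*cos(4*x) + B*sin(4*x). Substituting and equating the coefficients of cos(4x) and sin(4x) gives A = -4/25, B = 3/25, so w_p = -4*cos(4*x)/25 + 3*sin(4*x)/25.
General solution: w = -4*cos(4*x)/25 + 3*sin(4*x)/25 + C1*cos(5*x)*exp(-3*x) + C2*exp(-3*x)*sin(5*x).
Apply the initial conditions: w(0) = -4/25 + C1 = -3 and w'(0) = 12/25 - 3*C1 + 5*C2 = 4. Solving gives C1 = -71/25, C2 = -1.

w = -4*cos(4*x)/25 + 3*sin(4*x)/25 - exp(-3*x)*sin(5*x) - 71*cos(5*x)*exp(-3*x)/25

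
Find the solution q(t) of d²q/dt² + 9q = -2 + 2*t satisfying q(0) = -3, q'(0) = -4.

Characteristic equation r² + 9 = 0 has discriminant (0)² - 4·(9) = -36 < 0, so r = ± 3i.
Hence q_h = C1*cos(3*t) + C2*sin(3*t).
For the particular solution try q_p = A0 + A1*t. Substituting and matching coefficients of each power of t gives A0 = -2/9, A1 = 2/9, so q_p = -2/9 + 2*t/9.
General solution: q = -2/9 + 2*t/9 + C1*cos(3*t) + C2*sin(3*t).
Apply the initial conditions: q(0) = -2/9 + C1 = -3 and q'(0) = 2/9 + 3*C2 = -4. Solving gives C1 = -25/9, C2 = -38/27.

q = -2/9 - 38*sin(3*t)/27 - 25*cos(3*t)/9 + 2*t/9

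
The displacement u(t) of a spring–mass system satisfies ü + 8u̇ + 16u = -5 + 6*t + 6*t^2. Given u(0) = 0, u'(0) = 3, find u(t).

Characteristic equation r² + 8r + 16 = 0 has discriminant (8)² - 4·(16) = 0, so r = -4 is a repeated root.
Hence u_h = (C1 + C2*t)*exp(-4*t).
For the particular solution try u_p = A0 + A1*t + A2*t^2. Substituting and matching coefficients of each power of t gives A0 = -23/64, A1 = 0, A2 = 3/8, so u_p = -23/64 + 3*t^2/8.
General solution: u = -23/64 + 3*t^2/8 + C1*exp(-4*t) + C2*t*exp(-4*t).
Apply the initial conditions: u(0) = -23/64 + C1 = 0 and u'(0) = C2 - 4*C1 = 3. Solving gives C1 = 23/64, C2 = 71/16.

u = -23/64 + 3*t**2/8 + 23*exp(-4*t)/64 + 71*t*exp(-4*t)/16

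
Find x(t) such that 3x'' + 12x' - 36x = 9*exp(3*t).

x = exp(3*t)/3 + C1*exp(-6*t) + C2*exp(2*t)

Divide through by 3: x'' + 4x' - 12x = 3*exp(3*t).
Characteristic equation r² + 4r - 12 = 0 factors as (r + 6)(r - 2) = 0, so r = -6, 2.
Hence x_h = C1*exp(-6*t) + C2*exp(2*t).
Try x_p = A*exp(3*t). Substituting into the equation and dividing by exp(3*t) gives A = 1/3, so x_p = exp(3*t)/3.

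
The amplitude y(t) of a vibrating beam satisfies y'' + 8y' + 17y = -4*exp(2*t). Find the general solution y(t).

Characteristic equation r² + 8r + 17 = 0 has discriminant (8)² - 4·(17) = -4 < 0, so r = -4 ± i.
Hence y_h = C1*cos(t)*exp(-4*t) + C2*exp(-4*t)*sin(t).
Try y_p = A*exp(2*t). Substituting into the equation and dividing by exp(2*t) gives A = -4/37, so y_p = -4*exp(2*t)/37.

y = -4*exp(2*t)/37 + C1*cos(t)*exp(-4*t) + C2*exp(-4*t)*sin(t)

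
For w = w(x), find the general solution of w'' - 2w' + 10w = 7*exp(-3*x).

Characteristic equation r² - 2r + 10 = 0 has discriminant (-2)² - 4·(10) = -36 < 0, so r = 1 ± 3i.
Hence w_h = C1*cos(3*x)*exp(x) + C2*exp(x)*sin(3*x).
Try w_p = A*exp(-3*x). Substituting into the equation and dividing by exp(-3*x) gives A = 7/25, so w_p = 7*exp(-3*x)/25.

w = 7*exp(-3*x)/25 + C1*cos(3*x)*exp(x) + C2*exp(x)*sin(3*x)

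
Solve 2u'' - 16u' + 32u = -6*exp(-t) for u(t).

Divide through by 2: u'' - 8u' + 16u = -3*exp(-t).
Characteristic equation r² - 8r + 16 = 0 has discriminant (-8)² - 4·(16) = 0, so r = 4 is a repeated root.
Hence u_h = (C1 + C2*t)*exp(4*t).
Try u_p = A*exp(-t). Substituting into the equation and dividing by exp(-t) gives A = -3/25, so u_p = -3*exp(-t)/25.

u = -3*exp(-t)/25 + C1*exp(4*t) + C2*t*exp(4*t)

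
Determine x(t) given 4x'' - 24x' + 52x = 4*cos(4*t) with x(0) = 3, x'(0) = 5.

Divide through by 4: x'' - 6x' + 13x = cos(4*t).
Characteristic equation r² - 6r + 13 = 0 has discriminant (-6)² - 4·(13) = -16 < 0, so r = 3 ± 2i.
Hence x_h = C1*cos(2*t)*exp(3*t) + C2*exp(3*t)*sin(2*t).
Try x_p = A*cos(4*t) + B*sin(4*t). Substituting and equating the coefficients of cos(4t) and sin(4t) gives A = -1/195, B = -8/195, so x_p = -8*sin(4*t)/195 - cos(4*t)/195.
General solution: x = -8*sin(4*t)/195 - cos(4*t)/195 + C1*cos(2*t)*exp(3*t) + C2*exp(3*t)*sin(2*t).
Apply the initial conditions: x(0) = -1/195 + C1 = 3 and x'(0) = -32/195 + 2*C2 + 3*C1 = 5. Solving gives C1 = 586/195, C2 = -751/390.

x = -8*sin(4*t)/195 - cos(4*t)/195 - 751*exp(3*t)*sin(2*t)/390 + 586*cos(2*t)*exp(3*t)/195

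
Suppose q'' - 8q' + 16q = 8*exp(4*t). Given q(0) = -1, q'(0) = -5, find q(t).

Characteristic equation r² - 8r + 16 = 0 has discriminant (-8)² - 4·(16) = 0, so r = 4 is a repeated root.
Hence q_h = (C1 + C2*t)*exp(4*t).
Since exp(4*t) solves the homogeneous equation (r = 4 is a root of multiplicity 2), multiply the trial by t^2. Try q_p = A*t^2*exp(4*t). Substituting into the equation and dividing by exp(4*t) gives A = 4, so q_p = 4*t^2*exp(4*t).
General solution: q = C1*exp(4*t) + 4*t^2*exp(4*t) + C2*t*exp(4*t).
Apply the initial conditions: q(0) = C1 = -1 and q'(0) = C2 + 4*C1 = -5. Solving gives C1 = -1, C2 = -1.

q = -exp(4*t) - t*exp(4*t) + 4*t**2*exp(4*t)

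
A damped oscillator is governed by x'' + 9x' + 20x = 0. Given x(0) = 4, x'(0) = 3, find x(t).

x = -19*exp(-5*t) + 23*exp(-4*t)

Characteristic equation r² + 9r + 20 = 0 factors as (r + 5)(r + 4) = 0, so r = -5, -4.
Hence x_h = C1*exp(-5*t) + C2*exp(-4*t).
Apply the initial conditions: x(0) = C1 + C2 = 4 and x'(0) = -5*C1 - 4*C2 = 3. Solving gives C1 = -19, C2 = 23.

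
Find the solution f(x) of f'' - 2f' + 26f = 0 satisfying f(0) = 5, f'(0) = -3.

f = 5*cos(5*x)*exp(x) - 8*exp(x)*sin(5*x)/5

Characteristic equation r² - 2r + 26 = 0 has discriminant (-2)² - 4·(26) = -100 < 0, so r = 1 ± 5i.
Hence f_h = C1*cos(5*x)*exp(x) + C2*exp(x)*sin(5*x).
Apply the initial conditions: f(0) = C1 = 5 and f'(0) = C1 + 5*C2 = -3. Solving gives C1 = 5, C2 = -8/5.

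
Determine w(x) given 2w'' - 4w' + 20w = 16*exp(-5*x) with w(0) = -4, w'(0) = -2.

Divide through by 2: w'' - 2w' + 10w = 8*exp(-5*x).
Characteristic equation r² - 2r + 10 = 0 has discriminant (-2)² - 4·(10) = -36 < 0, so r = 1 ± 3i.
Hence w_h = C1*cos(3*x)*exp(x) + C2*exp(x)*sin(3*x).
Try w_p = A*exp(-5*x). Substituting into the equation and dividing by exp(-5*x) gives A = 8/45, so w_p = 8*exp(-5*x)/45.
General solution: w = 8*exp(-5*x)/45 + C1*cos(3*x)*exp(x) + C2*exp(x)*sin(3*x).
Apply the initial conditions: w(0) = 8/45 + C1 = -4 and w'(0) = -8/9 + C1 + 3*C2 = -2. Solving gives C1 = -188/45, C2 = 46/45.

w = 8*exp(-5*x)/45 - 188*cos(3*x)*exp(x)/45 + 46*exp(x)*sin(3*x)/45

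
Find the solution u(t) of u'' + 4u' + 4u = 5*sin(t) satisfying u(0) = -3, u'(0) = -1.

Characteristic equation r² + 4r + 4 = 0 has discriminant (4)² - 4·(4) = 0, so r = -2 is a repeated root.
Hence u_h = (C1 + C2*t)*exp(-2*t).
Try u_p = A*cos(t) + B*sin(t). Substituting and equating the coefficients of cos(t) and sin(t) gives A = -4/5, B = 3/5, so u_p = -4*cos(t)/5 + 3*sin(t)/5.
General solution: u = -4*cos(t)/5 + 3*sin(t)/5 + C1*exp(-2*t) + C2*t*exp(-2*t).
Apply the initial conditions: u(0) = -4/5 + C1 = -3 and u'(0) = 3/5 + C2 - 2*C1 = -1. Solving gives C1 = -11/5, C2 = -6.

u = -11*exp(-2*t)/5 - 4*cos(t)/5 + 3*sin(t)/5 - 6*t*exp(-2*t)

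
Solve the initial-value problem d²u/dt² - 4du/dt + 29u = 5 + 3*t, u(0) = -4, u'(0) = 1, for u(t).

u = 157/841 + 3*t/29 - 3521*cos(5*t)*exp(2*t)/841 + 7796*exp(2*t)*sin(5*t)/4205

Characteristic equation r² - 4r + 29 = 0 has discriminant (-4)² - 4·(29) = -100 < 0, so r = 2 ± 5i.
Hence u_h = C1*cos(5*t)*exp(2*t) + C2*exp(2*t)*sin(5*t).
For the particular solution try u_p = A0 + A1*t. Substituting and matching coefficients of each power of t gives A0 = 157/841, A1 = 3/29, so u_p = 157/841 + 3*t/29.
General solution: u = 157/841 + 3*t/29 + C1*cos(5*t)*exp(2*t) + C2*exp(2*t)*sin(5*t).
Apply the initial conditions: u(0) = 157/841 + C1 = -4 and u'(0) = 3/29 + 2*C1 + 5*C2 = 1. Solving gives C1 = -3521/841, C2 = 7796/4205.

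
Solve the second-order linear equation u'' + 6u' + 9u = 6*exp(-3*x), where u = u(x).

u = C1*exp(-3*x) + 3*x**2*exp(-3*x) + C2*x*exp(-3*x)

Characteristic equation r² + 6r + 9 = 0 has discriminant (6)² - 4·(9) = 0, so r = -3 is a repeated root.
Hence u_h = (C1 + C2*x)*exp(-3*x).
Since exp(-3*x) solves the homogeneous equation (r = -3 is a root of multiplicity 2), multiply the trial by x^2. Try u_p = A*x^2*exp(-3*x). Substituting into the equation and dividing by exp(-3*x) gives A = 3, so u_p = 3*x^2*exp(-3*x).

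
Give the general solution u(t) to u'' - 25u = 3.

Characteristic equation r² - 25 = 0 factors as (r + 5)(r - 5) = 0, so r = -5, 5.
Hence u_h = C1*exp(-5*t) + C2*exp(5*t).
For the particular solution try u_p = A0. Substituting and matching coefficients of each power of t gives A0 = -3/25, so u_p = -3/25.

u = -3/25 + C1*exp(-5*t) + C2*exp(5*t)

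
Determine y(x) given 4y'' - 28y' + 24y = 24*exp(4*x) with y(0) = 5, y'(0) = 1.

y = -exp(4*x) - exp(6*x)/5 + 31*exp(x)/5

Divide through by 4: y'' - 7y' + 6y = 6*exp(4*x).
Characteristic equation r² - 7r + 6 = 0 factors as (r - 1)(r - 6) = 0, so r = 1, 6.
Hence y_h = C1*exp(x) + C2*exp(6*x).
Try y_p = A*exp(4*x). Substituting into the equation and dividing by exp(4*x) gives A = -1, so y_p = -exp(4*x).
General solution: y = -exp(4*x) + C1*exp(x) + C2*exp(6*x).
Apply the initial conditions: y(0) = -1 + C1 + C2 = 5 and y'(0) = -4 + C1 + 6*C2 = 1. Solving gives C1 = 31/5, C2 = -1/5.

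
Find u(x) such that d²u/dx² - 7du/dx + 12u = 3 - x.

u = 29/144 - x/12 + C1*exp(3*x) + C2*exp(4*x)

Characteristic equation r² - 7r + 12 = 0 factors as (r - 3)(r - 4) = 0, so r = 3, 4.
Hence u_h = C1*exp(3*x) + C2*exp(4*x).
For the particular solution try u_p = A0 + A1*x. Substituting and matching coefficients of each power of x gives A0 = 29/144, A1 = -1/12, so u_p = 29/144 - x/12.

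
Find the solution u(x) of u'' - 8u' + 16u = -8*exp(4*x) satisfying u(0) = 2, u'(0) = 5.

u = 2*exp(4*x) - 4*x**2*exp(4*x) - 3*x*exp(4*x)

Characteristic equation r² - 8r + 16 = 0 has discriminant (-8)² - 4·(16) = 0, so r = 4 is a repeated root.
Hence u_h = (C1 + C2*x)*exp(4*x).
Since exp(4*x) solves the homogeneous equation (r = 4 is a root of multiplicity 2), multiply the trial by x^2. Try u_p = A*x^2*exp(4*x). Substituting into the equation and dividing by exp(4*x) gives A = -4, so u_p = -4*x^2*exp(4*x).
General solution: u = C1*exp(4*x) - 4*x^2*exp(4*x) + C2*x*exp(4*x).
Apply the initial conditions: u(0) = C1 = 2 and u'(0) = C2 + 4*C1 = 5. Solving gives C1 = 2, C2 = -3.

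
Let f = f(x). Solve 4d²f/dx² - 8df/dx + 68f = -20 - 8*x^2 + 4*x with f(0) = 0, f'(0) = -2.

Divide through by 4: f'' - 2f' + 17f = -5 + x - 2*x^2.
Characteristic equation r² - 2r + 17 = 0 has discriminant (-2)² - 4·(17) = -64 < 0, so r = 1 ± 4i.
Hence f_h = C1*cos(4*x)*exp(x) + C2*exp(x)*sin(4*x).
For the particular solution try f_p = A0 + A1*x + A2*x^2. Substituting and matching coefficients of each power of x gives A0 = -1359/4913, A1 = 9/289, A2 = -2/17, so f_p = -1359/4913 - 2*x^2/17 + 9*x/289.
General solution: f = -1359/4913 - 2*x^2/17 + 9*x/289 + C1*cos(4*x)*exp(x) + C2*exp(x)*sin(4*x).
Apply the initial conditions: f(0) = -1359/4913 + C1 = 0 and f'(0) = 9/289 + C1 + 4*C2 = -2. Solving gives C1 = 1359/4913, C2 = -5669/9826.

f = -1359/4913 - 2*x**2/17 + 9*x/289 - 5669*exp(x)*sin(4*x)/9826 + 1359*cos(4*x)*exp(x)/4913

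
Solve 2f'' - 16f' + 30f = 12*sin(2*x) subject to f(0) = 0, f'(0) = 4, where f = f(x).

f = -32*exp(3*x)/13 + 64*exp(5*x)/29 + 66*sin(2*x)/377 + 96*cos(2*x)/377

Divide through by 2: f'' - 8f' + 15f = 6*sin(2*x).
Characteristic equation r² - 8r + 15 = 0 factors as (r - 5)(r - 3) = 0, so r = 5, 3.
Hence f_h = C1*exp(5*x) + C2*exp(3*x).
Try f_p = A*cos(2*x) + B*sin(2*x). Substituting and equating the coefficients of cos(2x) and sin(2x) gives A = 96/377, B = 66/377, so f_p = 66*sin(2*x)/377 + 96*cos(2*x)/377.
General solution: f = 66*sin(2*x)/377 + 96*cos(2*x)/377 + C1*exp(5*x) + C2*exp(3*x).
Apply the initial conditions: f(0) = 96/377 + C1 + C2 = 0 and f'(0) = 132/377 + 3*C2 + 5*C1 = 4. Solving gives C1 = 64/29, C2 = -32/13.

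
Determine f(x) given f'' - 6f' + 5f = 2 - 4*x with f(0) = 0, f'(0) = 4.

f = -14/25 - 4*x/5 - exp(x)/2 + 53*exp(5*x)/50

Characteristic equation r² - 6r + 5 = 0 factors as (r - 1)(r - 5) = 0, so r = 1, 5.
Hence f_h = C1*exp(x) + C2*exp(5*x).
For the particular solution try f_p = A0 + A1*x. Substituting and matching coefficients of each power of x gives A0 = -14/25, A1 = -4/5, so f_p = -14/25 - 4*x/5.
General solution: f = -14/25 - 4*x/5 + C1*exp(x) + C2*exp(5*x).
Apply the initial conditions: f(0) = -14/25 + C1 + C2 = 0 and f'(0) = -4/5 + C1 + 5*C2 = 4. Solving gives C1 = -1/2, C2 = 53/50.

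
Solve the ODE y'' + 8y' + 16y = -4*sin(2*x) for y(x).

Characteristic equation r² + 8r + 16 = 0 has discriminant (8)² - 4·(16) = 0, so r = -4 is a repeated root.
Hence y_h = (C1 + C2*x)*exp(-4*x).
Try y_p = A*cos(2*x) + B*sin(2*x). Substituting and equating the coefficients of cos(2x) and sin(2x) gives A = 4/25, B = -3/25, so y_p = -3*sin(2*x)/25 + 4*cos(2*x)/25.

y = -3*sin(2*x)/25 + 4*cos(2*x)/25 + C1*exp(-4*x) + C2*x*exp(-4*x)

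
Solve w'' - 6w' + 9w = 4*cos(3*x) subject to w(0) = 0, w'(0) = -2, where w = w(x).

w = -2*sin(3*x)/9 - 4*x*exp(3*x)/3

Characteristic equation r² - 6r + 9 = 0 has discriminant (-6)² - 4·(9) = 0, so r = 3 is a repeated root.
Hence w_h = (C1 + C2*x)*exp(3*x).
Try w_p = A*cos(3*x) + B*sin(3*x). Substituting and equating the coefficients of cos(3x) and sin(3x) gives A = 0, B = -2/9, so w_p = -2*sin(3*x)/9.
General solution: w = -2*sin(3*x)/9 + C1*exp(3*x) + C2*x*exp(3*x).
Apply the initial conditions: w(0) = C1 = 0 and w'(0) = -2/3 + C2 + 3*C1 = -2. Solving gives C1 = 0, C2 = -4/3.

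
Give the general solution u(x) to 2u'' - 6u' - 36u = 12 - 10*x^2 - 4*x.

Divide through by 2: u'' - 3u' - 18u = 6 - 5*x^2 - 2*x.
Characteristic equation r² - 3r - 18 = 0 factors as (r - 6)(r + 3) = 0, so r = 6, -3.
Hence u_h = C1*exp(6*x) + C2*exp(-3*x).
For the particular solution try u_p = A0 + A1*x + A2*x^2. Substituting and matching coefficients of each power of x gives A0 = -11/36, A1 = 1/54, A2 = 5/18, so u_p = -11/36 + x/54 + 5*x^2/18.

u = -11/36 + x/54 + 5*x**2/18 + C1*exp(6*x) + C2*exp(-3*x)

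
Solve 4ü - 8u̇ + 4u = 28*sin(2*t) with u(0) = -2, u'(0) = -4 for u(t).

Divide through by 4: u'' - 2u' + u = 7*sin(2*t).
Characteristic equation r² - 2r + 1 = 0 has discriminant (-2)² - 4·(1) = 0, so r = 1 is a repeated root.
Hence u_h = (C1 + C2*t)*exp(t).
Try u_p = A*cos(2*t) + B*sin(2*t). Substituting and equating the coefficients of cos(2t) and sin(2t) gives A = 28/25, B = -21/25, so u_p = -21*sin(2*t)/25 + 28*cos(2*t)/25.
General solution: u = -21*sin(2*t)/25 + 28*cos(2*t)/25 + C1*exp(t) + C2*t*exp(t).
Apply the initial conditions: u(0) = 28/25 + C1 = -2 and u'(0) = -42/25 + C1 + C2 = -4. Solving gives C1 = -78/25, C2 = 4/5.

u = -78*exp(t)/25 - 21*sin(2*t)/25 + 28*cos(2*t)/25 + 4*t*exp(t)/5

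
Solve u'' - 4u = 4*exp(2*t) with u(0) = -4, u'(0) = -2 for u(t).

u = -11*exp(2*t)/4 - 5*exp(-2*t)/4 + t*exp(2*t)

Characteristic equation r² - 4 = 0 factors as (r + 2)(r - 2) = 0, so r = -2, 2.
Hence u_h = C1*exp(-2*t) + C2*exp(2*t).
Since exp(2*t) solves the homogeneous equation (r = 2 is a root of multiplicity 1), multiply the trial by t. Try u_p = A*t*exp(2*t). Substituting into the equation and dividing by exp(2*t) gives A = 1, so u_p = t*exp(2*t).
General solution: u = C1*exp(-2*t) + C2*exp(2*t) + t*exp(2*t).
Apply the initial conditions: u(0) = C1 + C2 = -4 and u'(0) = 1 - 2*C1 + 2*C2 = -2. Solving gives C1 = -5/4, C2 = -11/4.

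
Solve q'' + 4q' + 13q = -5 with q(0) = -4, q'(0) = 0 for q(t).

q = -5/13 - 94*exp(-2*t)*sin(3*t)/39 - 47*cos(3*t)*exp(-2*t)/13

Characteristic equation r² + 4r + 13 = 0 has discriminant (4)² - 4·(13) = -36 < 0, so r = -2 ± 3i.
Hence q_h = C1*cos(3*t)*exp(-2*t) + C2*exp(-2*t)*sin(3*t).
For the particular solution try q_p = A0. Substituting and matching coefficients of each power of t gives A0 = -5/13, so q_p = -5/13.
General solution: q = -5/13 + C1*cos(3*t)*exp(-2*t) + C2*exp(-2*t)*sin(3*t).
Apply the initial conditions: q(0) = -5/13 + C1 = -4 and q'(0) = -2*C1 + 3*C2 = 0. Solving gives C1 = -47/13, C2 = -94/39.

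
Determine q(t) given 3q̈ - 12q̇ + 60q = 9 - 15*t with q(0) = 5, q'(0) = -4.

q = 1/10 - t/4 - 271*exp(2*t)*sin(4*t)/80 + 49*cos(4*t)*exp(2*t)/10

Divide through by 3: q'' - 4q' + 20q = 3 - 5*t.
Characteristic equation r² - 4r + 20 = 0 has discriminant (-4)² - 4·(20) = -64 < 0, so r = 2 ± 4i.
Hence q_h = C1*cos(4*t)*exp(2*t) + C2*exp(2*t)*sin(4*t).
For the particular solution try q_p = A0 + A1*t. Substituting and matching coefficients of each power of t gives A0 = 1/10, A1 = -1/4, so q_p = 1/10 - t/4.
General solution: q = 1/10 - t/4 + C1*cos(4*t)*exp(2*t) + C2*exp(2*t)*sin(4*t).
Apply the initial conditions: q(0) = 1/10 + C1 = 5 and q'(0) = -1/4 + 2*C1 + 4*C2 = -4. Solving gives C1 = 49/10, C2 = -271/80.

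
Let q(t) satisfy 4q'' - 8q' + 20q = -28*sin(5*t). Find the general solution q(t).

q = -7*cos(5*t)/50 + 7*sin(5*t)/25 + C1*cos(2*t)*exp(t) + C2*exp(t)*sin(2*t)

Divide through by 4: q'' - 2q' + 5q = -7*sin(5*t).
Characteristic equation r² - 2r + 5 = 0 has discriminant (-2)² - 4·(5) = -16 < 0, so r = 1 ± 2i.
Hence q_h = C1*cos(2*t)*exp(t) + C2*exp(t)*sin(2*t).
Try q_p = A*cos(5*t) + B*sin(5*t). Substituting and equating the coefficients of cos(5t) and sin(5t) gives A = -7/50, B = 7/25, so q_p = -7*cos(5*t)/50 + 7*sin(5*t)/25.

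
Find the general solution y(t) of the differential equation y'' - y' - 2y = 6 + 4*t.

Characteristic equation r² - r - 2 = 0 factors as (r + 1)(r - 2) = 0, so r = -1, 2.
Hence y_h = C1*exp(-t) + C2*exp(2*t).
For the particular solution try y_p = A0 + A1*t. Substituting and matching coefficients of each power of t gives A0 = -2, A1 = -2, so y_p = -2 - 2*t.

y = -2 - 2*t + C1*exp(-t) + C2*exp(2*t)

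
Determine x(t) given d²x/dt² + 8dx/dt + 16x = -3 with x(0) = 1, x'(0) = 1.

Characteristic equation r² + 8r + 16 = 0 has discriminant (8)² - 4·(16) = 0, so r = -4 is a repeated root.
Hence x_h = (C1 + C2*t)*exp(-4*t).
For the particular solution try x_p = A0. Substituting and matching coefficients of each power of t gives A0 = -3/16, so x_p = -3/16.
General solution: x = -3/16 + C1*exp(-4*t) + C2*t*exp(-4*t).
Apply the initial conditions: x(0) = -3/16 + C1 = 1 and x'(0) = C2 - 4*C1 = 1. Solving gives C1 = 19/16, C2 = 23/4.

x = -3/16 + 19*exp(-4*t)/16 + 23*t*exp(-4*t)/4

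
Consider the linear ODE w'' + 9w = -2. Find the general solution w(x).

w = -2/9 + C1*cos(3*x) + C2*sin(3*x)

Characteristic equation r² + 9 = 0 has discriminant (0)² - 4·(9) = -36 < 0, so r = ± 3i.
Hence w_h = C1*cos(3*x) + C2*sin(3*x).
For the particular solution try w_p = A0. Substituting and matching coefficients of each power of x gives A0 = -2/9, so w_p = -2/9.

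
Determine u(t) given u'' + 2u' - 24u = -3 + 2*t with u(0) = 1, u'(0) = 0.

u = 17/144 - t/12 + 31*exp(-6*t)/90 + 43*exp(4*t)/80

Characteristic equation r² + 2r - 24 = 0 factors as (r + 6)(r - 4) = 0, so r = -6, 4.
Hence u_h = C1*exp(-6*t) + C2*exp(4*t).
For the particular solution try u_p = A0 + A1*t. Substituting and matching coefficients of each power of t gives A0 = 17/144, A1 = -1/12, so u_p = 17/144 - t/12.
General solution: u = 17/144 - t/12 + C1*exp(-6*t) + C2*exp(4*t).
Apply the initial conditions: u(0) = 17/144 + C1 + C2 = 1 and u'(0) = -1/12 - 6*C1 + 4*C2 = 0. Solving gives C1 = 31/90, C2 = 43/80.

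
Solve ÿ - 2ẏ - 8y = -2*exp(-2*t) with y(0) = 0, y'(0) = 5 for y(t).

Characteristic equation r² - 2r - 8 = 0 factors as (r - 4)(r + 2) = 0, so r = 4, -2.
Hence y_h = C1*exp(4*t) + C2*exp(-2*t).
Since exp(-2*t) solves the homogeneous equation (r = -2 is a root of multiplicity 1), multiply the trial by t. Try y_p = A*t*exp(-2*t). Substituting into the equation and dividing by exp(-2*t) gives A = 1/3, so y_p = t*exp(-2*t)/3.
General solution: y = C1*exp(4*t) + C2*exp(-2*t) + t*exp(-2*t)/3.
Apply the initial conditions: y(0) = C1 + C2 = 0 and y'(0) = 1/3 - 2*C2 + 4*C1 = 5. Solving gives C1 = 7/9, C2 = -7/9.

y = -7*exp(-2*t)/9 + 7*exp(4*t)/9 + t*exp(-2*t)/3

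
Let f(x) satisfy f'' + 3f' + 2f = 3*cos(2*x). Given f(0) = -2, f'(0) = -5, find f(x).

Characteristic equation r² + 3r + 2 = 0 factors as (r + 1)(r + 2) = 0, so r = -1, -2.
Hence f_h = C1*exp(-x) + C2*exp(-2*x).
Try f_p = A*cos(2*x) + B*sin(2*x). Substituting and equating the coefficients of cos(2x) and sin(2x) gives A = -3/20, B = 9/20, so f_p = -3*cos(2*x)/20 + 9*sin(2*x)/20.
General solution: f = -3*cos(2*x)/20 + 9*sin(2*x)/20 + C1*exp(-x) + C2*exp(-2*x).
Apply the initial conditions: f(0) = -3/20 + C1 + C2 = -2 and f'(0) = 9/10 - C1 - 2*C2 = -5. Solving gives C1 = -48/5, C2 = 31/4.

f = -48*exp(-x)/5 - 3*cos(2*x)/20 + 9*sin(2*x)/20 + 31*exp(-2*x)/4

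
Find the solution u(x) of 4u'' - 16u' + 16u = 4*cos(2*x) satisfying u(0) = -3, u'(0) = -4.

u = -3*exp(2*x) - sin(2*x)/8 + 9*x*exp(2*x)/4

Divide through by 4: u'' - 4u' + 4u = cos(2*x).
Characteristic equation r² - 4r + 4 = 0 has discriminant (-4)² - 4·(4) = 0, so r = 2 is a repeated root.
Hence u_h = (C1 + C2*x)*exp(2*x).
Try u_p = A*cos(2*x) + B*sin(2*x). Substituting and equating the coefficients of cos(2x) and sin(2x) gives A = 0, B = -1/8, so u_p = -sin(2*x)/8.
General solution: u = -sin(2*x)/8 + C1*exp(2*x) + C2*x*exp(2*x).
Apply the initial conditions: u(0) = C1 = -3 and u'(0) = -1/4 + C2 + 2*C1 = -4. Solving gives C1 = -3, C2 = 9/4.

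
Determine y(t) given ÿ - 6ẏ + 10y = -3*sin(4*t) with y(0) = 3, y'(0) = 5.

y = -2*cos(4*t)/17 + sin(4*t)/34 - 76*exp(3*t)*sin(t)/17 + 53*cos(t)*exp(3*t)/17

Characteristic equation r² - 6r + 10 = 0 has discriminant (-6)² - 4·(10) = -4 < 0, so r = 3 ± i.
Hence y_h = C1*cos(t)*exp(3*t) + C2*exp(3*t)*sin(t).
Try y_p = A*cos(4*t) + B*sin(4*t). Substituting and equating the coefficients of cos(4t) and sin(4t) gives A = -2/17, B = 1/34, so y_p = -2*cos(4*t)/17 + sin(4*t)/34.
General solution: y = -2*cos(4*t)/17 + sin(4*t)/34 + C1*cos(t)*exp(3*t) + C2*exp(3*t)*sin(t).
Apply the initial conditions: y(0) = -2/17 + C1 = 3 and y'(0) = 2/17 + C2 + 3*C1 = 5. Solving gives C1 = 53/17, C2 = -76/17.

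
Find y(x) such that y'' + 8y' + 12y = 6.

y = 1/2 + C1*exp(-2*x) + C2*exp(-6*x)

Characteristic equation r² + 8r + 12 = 0 factors as (r + 2)(r + 6) = 0, so r = -2, -6.
Hence y_h = C1*exp(-2*x) + C2*exp(-6*x).
For the particular solution try y_p = A0. Substituting and matching coefficients of each power of x gives A0 = 1/2, so y_p = 1/2.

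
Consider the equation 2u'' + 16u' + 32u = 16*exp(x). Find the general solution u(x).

Divide through by 2: u'' + 8u' + 16u = 8*exp(x).
Characteristic equation r² + 8r + 16 = 0 has discriminant (8)² - 4·(16) = 0, so r = -4 is a repeated root.
Hence u_h = (C1 + C2*x)*exp(-4*x).
Try u_p = A*exp(x). Substituting into the equation and dividing by exp(x) gives A = 8/25, so u_p = 8*exp(x)/25.

u = 8*exp(x)/25 + C1*exp(-4*x) + C2*x*exp(-4*x)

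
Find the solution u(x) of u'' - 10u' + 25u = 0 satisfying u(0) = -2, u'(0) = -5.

Characteristic equation r² - 10r + 25 = 0 has discriminant (-10)² - 4·(25) = 0, so r = 5 is a repeated root.
Hence u_h = (C1 + C2*x)*exp(5*x).
Apply the initial conditions: u(0) = C1 = -2 and u'(0) = C2 + 5*C1 = -5. Solving gives C1 = -2, C2 = 5.

u = -2*exp(5*x) + 5*x*exp(5*x)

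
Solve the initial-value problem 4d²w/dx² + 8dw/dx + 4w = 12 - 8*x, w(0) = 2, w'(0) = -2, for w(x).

Divide through by 4: w'' + 2w' + w = 3 - 2*x.
Characteristic equation r² + 2r + 1 = 0 has discriminant (2)² - 4·(1) = 0, so r = -1 is a repeated root.
Hence w_h = (C1 + C2*x)*exp(-x).
For the particular solution try w_p = A0 + A1*x. Substituting and matching coefficients of each power of x gives A0 = 7, A1 = -2, so w_p = 7 - 2*x.
General solution: w = 7 - 2*x + C1*exp(-x) + C2*x*exp(-x).
Apply the initial conditions: w(0) = 7 + C1 = 2 and w'(0) = -2 + C2 - C1 = -2. Solving gives C1 = -5, C2 = -5.

w = 7 - 5*exp(-x) - 2*x - 5*x*exp(-x)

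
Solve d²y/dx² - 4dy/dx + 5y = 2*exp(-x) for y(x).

Characteristic equation r² - 4r + 5 = 0 has discriminant (-4)² - 4·(5) = -4 < 0, so r = 2 ± i.
Hence y_h = C1*cos(x)*exp(2*x) + C2*exp(2*x)*sin(x).
Try y_p = A*exp(-x). Substituting into the equation and dividing by exp(-x) gives A = 1/5, so y_p = exp(-x)/5.

y = exp(-x)/5 + C1*cos(x)*exp(2*x) + C2*exp(2*x)*sin(x)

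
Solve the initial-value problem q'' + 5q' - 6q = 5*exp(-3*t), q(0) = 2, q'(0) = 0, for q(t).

q = -5*exp(-3*t)/12 + 11*exp(-6*t)/21 + 53*exp(t)/28

Characteristic equation r² + 5r - 6 = 0 factors as (r + 6)(r - 1) = 0, so r = -6, 1.
Hence q_h = C1*exp(-6*t) + C2*exp(t).
Try q_p = A*exp(-3*t). Substituting into the equation and dividing by exp(-3*t) gives A = -5/12, so q_p = -5*exp(-3*t)/12.
General solution: q = -5*exp(-3*t)/12 + C1*exp(-6*t) + C2*exp(t).
Apply the initial conditions: q(0) = -5/12 + C1 + C2 = 2 and q'(0) = 5/4 + C2 - 6*C1 = 0. Solving gives C1 = 11/21, C2 = 53/28.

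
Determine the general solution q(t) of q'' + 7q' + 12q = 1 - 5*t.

q = 47/144 - 5*t/12 + C1*exp(-3*t) + C2*exp(-4*t)

Characteristic equation r² + 7r + 12 = 0 factors as (r + 3)(r + 4) = 0, so r = -3, -4.
Hence q_h = C1*exp(-3*t) + C2*exp(-4*t).
For the particular solution try q_p = A0 + A1*t. Substituting and matching coefficients of each power of t gives A0 = 47/144, A1 = -5/12, so q_p = 47/144 - 5*t/12.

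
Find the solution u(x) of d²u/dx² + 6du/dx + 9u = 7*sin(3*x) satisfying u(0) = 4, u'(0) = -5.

u = -7*cos(3*x)/18 + 79*exp(-3*x)/18 + 49*x*exp(-3*x)/6

Characteristic equation r² + 6r + 9 = 0 has discriminant (6)² - 4·(9) = 0, so r = -3 is a repeated root.
Hence u_h = (C1 + C2*x)*exp(-3*x).
Try u_p = A*cos(3*x) + B*sin(3*x). Substituting and equating the coefficients of cos(3x) and sin(3x) gives A = -7/18, B = 0, so u_p = -7*cos(3*x)/18.
General solution: u = -7*cos(3*x)/18 + C1*exp(-3*x) + C2*x*exp(-3*x).
Apply the initial conditions: u(0) = -7/18 + C1 = 4 and u'(0) = C2 - 3*C1 = -5. Solving gives C1 = 79/18, C2 = 49/6.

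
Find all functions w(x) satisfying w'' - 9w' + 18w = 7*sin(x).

Characteristic equation r² - 9r + 18 = 0 factors as (r - 3)(r - 6) = 0, so r = 3, 6.
Hence w_h = C1*exp(3*x) + C2*exp(6*x).
Try w_p = A*cos(x) + B*sin(x). Substituting and equating the coefficients of cos(x) and sin(x) gives A = 63/370, B = 119/370, so w_p = 63*cos(x)/370 + 119*sin(x)/370.

w = 63*cos(x)/370 + 119*sin(x)/370 + C1*exp(3*x) + C2*exp(6*x)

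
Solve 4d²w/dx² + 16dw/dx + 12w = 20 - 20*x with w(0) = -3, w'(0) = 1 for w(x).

w = 35/9 - 9*exp(-x) - 5*x/3 + 19*exp(-3*x)/9

Divide through by 4: w'' + 4w' + 3w = 5 - 5*x.
Characteristic equation r² + 4r + 3 = 0 factors as (r + 3)(r + 1) = 0, so r = -3, -1.
Hence w_h = C1*exp(-3*x) + C2*exp(-x).
For the particular solution try w_p = A0 + A1*x. Substituting and matching coefficients of each power of x gives A0 = 35/9, A1 = -5/3, so w_p = 35/9 - 5*x/3.
General solution: w = 35/9 - 5*x/3 + C1*exp(-3*x) + C2*exp(-x).
Apply the initial conditions: w(0) = 35/9 + C1 + C2 = -3 and w'(0) = -5/3 - C2 - 3*C1 = 1. Solving gives C1 = 19/9, C2 = -9.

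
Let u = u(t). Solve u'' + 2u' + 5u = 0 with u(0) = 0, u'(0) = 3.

Characteristic equation r² + 2r + 5 = 0 has discriminant (2)² - 4·(5) = -16 < 0, so r = -1 ± 2i.
Hence u_h = C1*cos(2*t)*exp(-t) + C2*exp(-t)*sin(2*t).
Apply the initial conditions: u(0) = C1 = 0 and u'(0) = -C1 + 2*C2 = 3. Solving gives C1 = 0, C2 = 3/2.

u = 3*exp(-t)*sin(2*t)/2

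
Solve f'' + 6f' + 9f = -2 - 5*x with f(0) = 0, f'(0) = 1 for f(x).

Characteristic equation r² + 6r + 9 = 0 has discriminant (6)² - 4·(9) = 0, so r = -3 is a repeated root.
Hence f_h = (C1 + C2*x)*exp(-3*x).
For the particular solution try f_p = A0 + A1*x. Substituting and matching coefficients of each power of x gives A0 = 4/27, A1 = -5/9, so f_p = 4/27 - 5*x/9.
General solution: f = 4/27 - 5*x/9 + C1*exp(-3*x) + C2*x*exp(-3*x).
Apply the initial conditions: f(0) = 4/27 + C1 = 0 and f'(0) = -5/9 + C2 - 3*C1 = 1. Solving gives C1 = -4/27, C2 = 10/9.

f = 4/27 - 5*x/9 - 4*exp(-3*x)/27 + 10*x*exp(-3*x)/9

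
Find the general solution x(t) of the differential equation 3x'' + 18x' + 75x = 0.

Divide through by 3: x'' + 6x' + 25x = 0.
Characteristic equation r² + 6r + 25 = 0 has discriminant (6)² - 4·(25) = -64 < 0, so r = -3 ± 4i.
Hence x_h = C1*cos(4*t)*exp(-3*t) + C2*exp(-3*t)*sin(4*t).

x = C1*cos(4*t)*exp(-3*t) + C2*exp(-3*t)*sin(4*t)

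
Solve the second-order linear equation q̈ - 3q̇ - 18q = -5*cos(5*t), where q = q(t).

Characteristic equation r² - 3r - 18 = 0 factors as (r - 6)(r + 3) = 0, so r = 6, -3.
Hence q_h = C1*exp(6*t) + C2*exp(-3*t).
Try q_p = A*cos(5*t) + B*sin(5*t). Substituting and equating the coefficients of cos(5t) and sin(5t) gives A = 215/2074, B = 75/2074, so q_p = 75*sin(5*t)/2074 + 215*cos(5*t)/2074.

q = 75*sin(5*t)/2074 + 215*cos(5*t)/2074 + C1*exp(6*t) + C2*exp(-3*t)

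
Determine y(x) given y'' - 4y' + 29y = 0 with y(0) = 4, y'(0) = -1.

Characteristic equation r² - 4r + 29 = 0 has discriminant (-4)² - 4·(29) = -100 < 0, so r = 2 ± 5i.
Hence y_h = C1*cos(5*x)*exp(2*x) + C2*exp(2*x)*sin(5*x).
Apply the initial conditions: y(0) = C1 = 4 and y'(0) = 2*C1 + 5*C2 = -1. Solving gives C1 = 4, C2 = -9/5.

y = 4*cos(5*x)*exp(2*x) - 9*exp(2*x)*sin(5*x)/5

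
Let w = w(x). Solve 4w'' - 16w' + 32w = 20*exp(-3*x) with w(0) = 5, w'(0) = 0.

w = 5*exp(-3*x)/29 - 265*exp(2*x)*sin(2*x)/58 + 140*cos(2*x)*exp(2*x)/29

Divide through by 4: w'' - 4w' + 8w = 5*exp(-3*x).
Characteristic equation r² - 4r + 8 = 0 has discriminant (-4)² - 4·(8) = -16 < 0, so r = 2 ± 2i.
Hence w_h = C1*cos(2*x)*exp(2*x) + C2*exp(2*x)*sin(2*x).
Try w_p = A*exp(-3*x). Substituting into the equation and dividing by exp(-3*x) gives A = 5/29, so w_p = 5*exp(-3*x)/29.
General solution: w = 5*exp(-3*x)/29 + C1*cos(2*x)*exp(2*x) + C2*exp(2*x)*sin(2*x).
Apply the initial conditions: w(0) = 5/29 + C1 = 5 and w'(0) = -15/29 + 2*C1 + 2*C2 = 0. Solving gives C1 = 140/29, C2 = -265/58.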